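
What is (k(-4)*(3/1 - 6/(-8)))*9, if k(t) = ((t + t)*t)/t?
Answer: -270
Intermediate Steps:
k(t) = 2*t (k(t) = ((2*t)*t)/t = (2*t²)/t = 2*t)
(k(-4)*(3/1 - 6/(-8)))*9 = ((2*(-4))*(3/1 - 6/(-8)))*9 = -8*(3*1 - 6*(-⅛))*9 = -8*(3 + ¾)*9 = -8*15/4*9 = -30*9 = -270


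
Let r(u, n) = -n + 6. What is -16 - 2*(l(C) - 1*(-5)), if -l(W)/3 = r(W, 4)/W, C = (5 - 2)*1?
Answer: -22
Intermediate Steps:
C = 3 (C = 3*1 = 3)
r(u, n) = 6 - n
l(W) = -6/W (l(W) = -3*(6 - 1*4)/W = -3*(6 - 4)/W = -6/W)
-16 - 2*(l(C) - 1*(-5)) = -16 - 2*(-6/3 - 1*(-5)) = -16 - 2*(-6*1/3 + 5) = -16 - 2*(-2 + 5) = -16 - 2*3 = -16 - 6 = -22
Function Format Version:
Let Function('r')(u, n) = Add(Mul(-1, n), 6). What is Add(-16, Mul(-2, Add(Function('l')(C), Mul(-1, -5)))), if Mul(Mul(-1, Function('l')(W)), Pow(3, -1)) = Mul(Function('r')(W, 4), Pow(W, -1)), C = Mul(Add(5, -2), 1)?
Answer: -22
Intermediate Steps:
C = 3 (C = Mul(3, 1) = 3)
Function('r')(u, n) = Add(6, Mul(-1, n))
Function('l')(W) = Mul(-6, Pow(W, -1)) (Function('l')(W) = Mul(-3, Mul(Add(6, Mul(-1, 4)), Pow(W, -1))) = Mul(-3, Mul(Add(6, -4), Pow(W, -1))) = Mul(-3, Mul(2, Pow(W, -1))) = Mul(-6, Pow(W, -1)))
Add(-16, Mul(-2, Add(Function('l')(C), Mul(-1, -5)))) = Add(-16, Mul(-2, Add(Mul(-6, Pow(3, -1)), Mul(-1, -5)))) = Add(-16, Mul(-2, Add(Mul(-6, Rational(1, 3)), 5))) = Add(-16, Mul(-2, Add(-2, 5))) = Add(-16, Mul(-2, 3)) = Add(-16, -6) = -22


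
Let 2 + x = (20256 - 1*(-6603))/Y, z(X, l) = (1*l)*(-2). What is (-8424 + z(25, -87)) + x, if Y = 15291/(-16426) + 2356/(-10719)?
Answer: -6400959285566/202603885 ≈ -31593.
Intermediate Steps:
Y = -202603885/176070294 (Y = 15291*(-1/16426) + 2356*(-1/10719) = -15291/16426 - 2356/10719 = -202603885/176070294 ≈ -1.1507)
z(X, l) = -2*l (z(X, l) = l*(-2) = -2*l)
x = -4729477234316/202603885 (x = -2 + (20256 - 1*(-6603))/(-202603885/176070294) = -2 + (20256 + 6603)*(-176070294/202603885) = -2 + 26859*(-176070294/202603885) = -2 - 4729072026546/202603885 = -4729477234316/202603885 ≈ -23343.)
(-8424 + z(25, -87)) + x = (-8424 - 2*(-87)) - 4729477234316/202603885 = (-8424 + 174) - 4729477234316/202603885 = -8250 - 4729477234316/202603885 = -6400959285566/202603885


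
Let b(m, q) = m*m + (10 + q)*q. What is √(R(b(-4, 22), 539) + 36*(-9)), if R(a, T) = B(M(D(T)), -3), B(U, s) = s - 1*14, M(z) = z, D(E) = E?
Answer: I*√341 ≈ 18.466*I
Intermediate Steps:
B(U, s) = -14 + s (B(U, s) = s - 14 = -14 + s)
b(m, q) = m² + q*(10 + q)
R(a, T) = -17 (R(a, T) = -14 - 3 = -17)
√(R(b(-4, 22), 539) + 36*(-9)) = √(-17 + 36*(-9)) = √(-17 - 324) = √(-341) = I*√341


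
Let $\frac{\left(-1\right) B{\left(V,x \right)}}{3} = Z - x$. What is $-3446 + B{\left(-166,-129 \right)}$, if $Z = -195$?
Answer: $-3248$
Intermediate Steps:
$B{\left(V,x \right)} = 585 + 3 x$ ($B{\left(V,x \right)} = - 3 \left(-195 - x\right) = 585 + 3 x$)
$-3446 + B{\left(-166,-129 \right)} = -3446 + \left(585 + 3 \left(-129\right)\right) = -3446 + \left(585 - 387\right) = -3446 + 198 = -3248$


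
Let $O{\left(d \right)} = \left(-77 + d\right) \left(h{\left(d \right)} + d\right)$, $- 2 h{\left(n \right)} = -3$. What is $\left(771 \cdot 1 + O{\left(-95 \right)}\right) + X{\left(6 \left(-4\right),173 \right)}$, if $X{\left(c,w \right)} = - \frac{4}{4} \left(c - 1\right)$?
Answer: $16878$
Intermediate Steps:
$h{\left(n \right)} = \frac{3}{2}$ ($h{\left(n \right)} = \left(- \frac{1}{2}\right) \left(-3\right) = \frac{3}{2}$)
$X{\left(c,w \right)} = 1 - c$ ($X{\left(c,w \right)} = \left(-4\right) \frac{1}{4} \left(-1 + c\right) = - (-1 + c) = 1 - c$)
$O{\left(d \right)} = \left(-77 + d\right) \left(\frac{3}{2} + d\right)$
$\left(771 \cdot 1 + O{\left(-95 \right)}\right) + X{\left(6 \left(-4\right),173 \right)} = \left(771 \cdot 1 - \left(-7057 - 9025\right)\right) - \left(-1 + 6 \left(-4\right)\right) = \left(771 + \left(- \frac{231}{2} + 9025 + \frac{14345}{2}\right)\right) + \left(1 - -24\right) = \left(771 + 16082\right) + \left(1 + 24\right) = 16853 + 25 = 16878$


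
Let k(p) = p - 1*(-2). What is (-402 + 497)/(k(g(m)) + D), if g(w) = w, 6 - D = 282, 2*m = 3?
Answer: -38/109 ≈ -0.34862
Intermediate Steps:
m = 3/2 (m = (1/2)*3 = 3/2 ≈ 1.5000)
D = -276 (D = 6 - 1*282 = 6 - 282 = -276)
k(p) = 2 + p (k(p) = p + 2 = 2 + p)
(-402 + 497)/(k(g(m)) + D) = (-402 + 497)/((2 + 3/2) - 276) = 95/(7/2 - 276) = 95/(-545/2) = 95*(-2/545) = -38/109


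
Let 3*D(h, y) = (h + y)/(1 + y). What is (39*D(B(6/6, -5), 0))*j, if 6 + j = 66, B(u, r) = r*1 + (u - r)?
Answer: 780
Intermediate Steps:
B(u, r) = u (B(u, r) = r + (u - r) = u)
j = 60 (j = -6 + 66 = 60)
D(h, y) = (h + y)/(3*(1 + y)) (D(h, y) = ((h + y)/(1 + y))/3 = (h + y)/(3*(1 + y)))
(39*D(B(6/6, -5), 0))*j = (39*((6/6 + 0)/(3*(1 + 0))))*60 = (39*((1/3)*(6*(1/6) + 0)/1))*60 = (39*((1/3)*1*(1 + 0)))*60 = (39*((1/3)*1*1))*60 = (39*(1/3))*60 = 13*60 = 780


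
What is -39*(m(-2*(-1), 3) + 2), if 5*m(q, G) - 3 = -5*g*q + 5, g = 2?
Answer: 78/5 ≈ 15.600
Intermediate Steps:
m(q, G) = 8/5 - 2*q (m(q, G) = ⅗ + (-10*q + 5)/5 = ⅗ + (5 - 10*q)/5 = ⅗ + (1 - 2*q) = 8/5 - 2*q)
-39*(m(-2*(-1), 3) + 2) = -39*((8/5 - (-4)*(-1)) + 2) = -39*((8/5 - 2*2) + 2) = -39*((8/5 - 4) + 2) = -39*(-12/5 + 2) = -39*(-⅖) = 78/5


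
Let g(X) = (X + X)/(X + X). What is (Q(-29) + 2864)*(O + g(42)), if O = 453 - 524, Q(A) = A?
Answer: -198450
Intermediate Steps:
O = -71
g(X) = 1 (g(X) = (2*X)/((2*X)) = (2*X)*(1/(2*X)) = 1)
(Q(-29) + 2864)*(O + g(42)) = (-29 + 2864)*(-71 + 1) = 2835*(-70) = -198450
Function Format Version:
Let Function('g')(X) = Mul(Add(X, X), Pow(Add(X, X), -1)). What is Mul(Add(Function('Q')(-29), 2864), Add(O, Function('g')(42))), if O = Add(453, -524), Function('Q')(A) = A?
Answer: -198450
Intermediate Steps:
O = -71
Function('g')(X) = 1 (Function('g')(X) = Mul(Mul(2, X), Pow(Mul(2, X), -1)) = Mul(Mul(2, X), Mul(Rational(1, 2), Pow(X, -1))) = 1)
Mul(Add(Function('Q')(-29), 2864), Add(O, Function('g')(42))) = Mul(Add(-29, 2864), Add(-71, 1)) = Mul(2835, -70) = -198450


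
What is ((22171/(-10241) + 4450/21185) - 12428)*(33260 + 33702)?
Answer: -271548343336682/326249 ≈ -8.3233e+8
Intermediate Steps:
((22171/(-10241) + 4450/21185) - 12428)*(33260 + 33702) = ((22171*(-1/10241) + 4450*(1/21185)) - 12428)*66962 = ((-22171/10241 + 890/4237) - 12428)*66962 = (-4464423/2283743 - 12428)*66962 = -28386822427/2283743*66962 = -271548343336682/326249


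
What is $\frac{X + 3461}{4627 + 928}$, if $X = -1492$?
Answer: $\frac{179}{505} \approx 0.35446$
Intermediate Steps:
$\frac{X + 3461}{4627 + 928} = \frac{-1492 + 3461}{4627 + 928} = \frac{1969}{5555} = 1969 \cdot \frac{1}{5555} = \frac{179}{505}$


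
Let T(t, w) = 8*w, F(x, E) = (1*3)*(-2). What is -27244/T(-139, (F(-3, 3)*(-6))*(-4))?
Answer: 6811/288 ≈ 23.649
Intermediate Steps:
F(x, E) = -6 (F(x, E) = 3*(-2) = -6)
-27244/T(-139, (F(-3, 3)*(-6))*(-4)) = -27244/(8*(-6*(-6)*(-4))) = -27244/(8*(36*(-4))) = -27244/(8*(-144)) = -27244/(-1152) = -27244*(-1/1152) = 6811/288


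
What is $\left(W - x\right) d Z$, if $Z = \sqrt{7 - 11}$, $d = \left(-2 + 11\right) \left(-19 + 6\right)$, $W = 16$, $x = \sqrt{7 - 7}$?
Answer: $- 3744 i \approx - 3744.0 i$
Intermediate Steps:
$x = 0$ ($x = \sqrt{0} = 0$)
$d = -117$ ($d = 9 \left(-13\right) = -117$)
$Z = 2 i$ ($Z = \sqrt{-4} = 2 i \approx 2.0 i$)
$\left(W - x\right) d Z = \left(16 - 0\right) \left(-117\right) 2 i = \left(16 + 0\right) \left(-117\right) 2 i = 16 \left(-117\right) 2 i = - 1872 \cdot 2 i = - 3744 i$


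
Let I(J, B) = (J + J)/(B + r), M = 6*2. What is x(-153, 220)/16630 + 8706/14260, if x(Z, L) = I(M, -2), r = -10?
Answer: 7237613/11857190 ≈ 0.61040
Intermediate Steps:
M = 12
I(J, B) = 2*J/(-10 + B) (I(J, B) = (J + J)/(B - 10) = (2*J)/(-10 + B) = 2*J/(-10 + B))
x(Z, L) = -2 (x(Z, L) = 2*12/(-10 - 2) = 2*12/(-12) = 2*12*(-1/12) = -2)
x(-153, 220)/16630 + 8706/14260 = -2/16630 + 8706/14260 = -2*1/16630 + 8706*(1/14260) = -1/8315 + 4353/7130 = 7237613/11857190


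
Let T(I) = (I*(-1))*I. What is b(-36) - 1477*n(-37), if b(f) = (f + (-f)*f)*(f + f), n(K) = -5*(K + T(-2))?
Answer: -206881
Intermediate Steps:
T(I) = -I**2 (T(I) = (-I)*I = -I**2)
n(K) = 20 - 5*K (n(K) = -5*(K - 1*(-2)**2) = -5*(K - 1*4) = -5*(K - 4) = -5*(-4 + K) = 20 - 5*K)
b(f) = 2*f*(f - f**2) (b(f) = (f - f**2)*(2*f) = 2*f*(f - f**2))
b(-36) - 1477*n(-37) = 2*(-36)**2*(1 - 1*(-36)) - 1477*(20 - 5*(-37)) = 2*1296*(1 + 36) - 1477*(20 + 185) = 2*1296*37 - 1477*205 = 95904 - 302785 = -206881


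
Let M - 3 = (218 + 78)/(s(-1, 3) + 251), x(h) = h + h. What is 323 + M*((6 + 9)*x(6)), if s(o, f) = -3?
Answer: 33413/31 ≈ 1077.8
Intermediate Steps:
x(h) = 2*h
M = 130/31 (M = 3 + (218 + 78)/(-3 + 251) = 3 + 296/248 = 3 + 296*(1/248) = 3 + 37/31 = 130/31 ≈ 4.1936)
323 + M*((6 + 9)*x(6)) = 323 + 130*((6 + 9)*(2*6))/31 = 323 + 130*(15*12)/31 = 323 + (130/31)*180 = 323 + 23400/31 = 33413/31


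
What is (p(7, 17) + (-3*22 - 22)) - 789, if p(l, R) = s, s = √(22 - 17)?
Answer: -877 + √5 ≈ -874.76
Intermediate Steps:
s = √5 ≈ 2.2361
p(l, R) = √5
(p(7, 17) + (-3*22 - 22)) - 789 = (√5 + (-3*22 - 22)) - 789 = (√5 + (-66 - 22)) - 789 = (√5 - 88) - 789 = (-88 + √5) - 789 = -877 + √5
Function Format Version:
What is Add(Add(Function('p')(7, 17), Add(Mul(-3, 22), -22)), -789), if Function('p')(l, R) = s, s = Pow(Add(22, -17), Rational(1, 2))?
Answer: Add(-877, Pow(5, Rational(1, 2))) ≈ -874.76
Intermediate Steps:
s = Pow(5, Rational(1, 2)) ≈ 2.2361
Function('p')(l, R) = Pow(5, Rational(1, 2))
Add(Add(Function('p')(7, 17), Add(Mul(-3, 22), -22)), -789) = Add(Add(Pow(5, Rational(1, 2)), Add(Mul(-3, 22), -22)), -789) = Add(Add(Pow(5, Rational(1, 2)), Add(-66, -22)), -789) = Add(Add(Pow(5, Rational(1, 2)), -88), -789) = Add(Add(-88, Pow(5, Rational(1, 2))), -789) = Add(-877, Pow(5, Rational(1, 2)))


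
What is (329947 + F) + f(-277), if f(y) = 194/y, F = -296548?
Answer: 9251329/277 ≈ 33398.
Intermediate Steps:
(329947 + F) + f(-277) = (329947 - 296548) + 194/(-277) = 33399 + 194*(-1/277) = 33399 - 194/277 = 9251329/277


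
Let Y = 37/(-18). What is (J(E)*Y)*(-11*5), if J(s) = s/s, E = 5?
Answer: 2035/18 ≈ 113.06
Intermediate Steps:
J(s) = 1
Y = -37/18 (Y = 37*(-1/18) = -37/18 ≈ -2.0556)
(J(E)*Y)*(-11*5) = (1*(-37/18))*(-11*5) = -37/18*(-55) = 2035/18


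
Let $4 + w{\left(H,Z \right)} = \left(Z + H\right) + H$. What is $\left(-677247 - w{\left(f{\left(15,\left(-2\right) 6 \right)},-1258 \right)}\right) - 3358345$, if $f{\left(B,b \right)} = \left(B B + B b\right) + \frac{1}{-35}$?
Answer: $- \frac{141204698}{35} \approx -4.0344 \cdot 10^{6}$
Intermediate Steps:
$f{\left(B,b \right)} = - \frac{1}{35} + B^{2} + B b$ ($f{\left(B,b \right)} = \left(B^{2} + B b\right) - \frac{1}{35} = - \frac{1}{35} + B^{2} + B b$)
$w{\left(H,Z \right)} = -4 + Z + 2 H$ ($w{\left(H,Z \right)} = -4 + \left(\left(Z + H\right) + H\right) = -4 + \left(\left(H + Z\right) + H\right) = -4 + \left(Z + 2 H\right) = -4 + Z + 2 H$)
$\left(-677247 - w{\left(f{\left(15,\left(-2\right) 6 \right)},-1258 \right)}\right) - 3358345 = \left(-677247 - \left(-4 - 1258 + 2 \left(- \frac{1}{35} + 15^{2} + 15 \left(\left(-2\right) 6\right)\right)\right)\right) - 3358345 = \left(-677247 - \left(-4 - 1258 + 2 \left(- \frac{1}{35} + 225 + 15 \left(-12\right)\right)\right)\right) - 3358345 = \left(-677247 - \left(-4 - 1258 + 2 \left(- \frac{1}{35} + 225 - 180\right)\right)\right) - 3358345 = \left(-677247 - \left(-4 - 1258 + 2 \cdot \frac{1574}{35}\right)\right) - 3358345 = \left(-677247 - \left(-4 - 1258 + \frac{3148}{35}\right)\right) - 3358345 = \left(-677247 - - \frac{41022}{35}\right) - 3358345 = \left(-677247 + \frac{41022}{35}\right) - 3358345 = - \frac{23662623}{35} - 3358345 = - \frac{141204698}{35}$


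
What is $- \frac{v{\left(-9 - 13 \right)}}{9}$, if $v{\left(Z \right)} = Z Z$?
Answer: $- \frac{484}{9} \approx -53.778$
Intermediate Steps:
$v{\left(Z \right)} = Z^{2}$
$- \frac{v{\left(-9 - 13 \right)}}{9} = - \frac{\left(-9 - 13\right)^{2}}{9} = - \frac{\left(-22\right)^{2}}{9} = - \frac{484}{9}$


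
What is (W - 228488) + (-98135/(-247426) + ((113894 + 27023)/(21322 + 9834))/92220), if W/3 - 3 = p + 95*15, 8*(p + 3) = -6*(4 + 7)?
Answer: -79705834002377048119/355452973466160 ≈ -2.2424e+5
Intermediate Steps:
p = -45/4 (p = -3 + (-6*(4 + 7))/8 = -3 + (-6*11)/8 = -3 + (⅛)*(-66) = -3 - 33/4 = -45/4 ≈ -11.250)
W = 17001/4 (W = 9 + 3*(-45/4 + 95*15) = 9 + 3*(-45/4 + 1425) = 9 + 3*(5655/4) = 9 + 16965/4 = 17001/4 ≈ 4250.3)
(W - 228488) + (-98135/(-247426) + ((113894 + 27023)/(21322 + 9834))/92220) = (17001/4 - 228488) + (-98135/(-247426) + ((113894 + 27023)/(21322 + 9834))/92220) = -896951/4 + (-98135*(-1/247426) + (140917/31156)*(1/92220)) = -896951/4 + (98135/247426 + (140917*(1/31156))*(1/92220)) = -896951/4 + (98135/247426 + (140917/31156)*(1/92220)) = -896951/4 + (98135/247426 + 140917/2873206320) = -896951/4 + 140998484371421/355452973466160 = -79705834002377048119/355452973466160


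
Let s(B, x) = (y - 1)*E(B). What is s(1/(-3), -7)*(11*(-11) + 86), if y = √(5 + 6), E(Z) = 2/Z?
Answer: -210 + 210*√11 ≈ 486.49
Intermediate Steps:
y = √11 ≈ 3.3166
s(B, x) = 2*(-1 + √11)/B (s(B, x) = (√11 - 1)*(2/B) = (-1 + √11)*(2/B) = 2*(-1 + √11)/B)
s(1/(-3), -7)*(11*(-11) + 86) = (2*(-1 + √11)/(1/(-3)))*(11*(-11) + 86) = (2*(-1 + √11)/(-⅓))*(-121 + 86) = (2*(-3)*(-1 + √11))*(-35) = (6 - 6*√11)*(-35) = -210 + 210*√11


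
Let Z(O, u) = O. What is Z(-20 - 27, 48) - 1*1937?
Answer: -1984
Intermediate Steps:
Z(-20 - 27, 48) - 1*1937 = (-20 - 27) - 1*1937 = -47 - 1937 = -1984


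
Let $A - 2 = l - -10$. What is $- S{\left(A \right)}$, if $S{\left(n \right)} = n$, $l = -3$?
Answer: $-9$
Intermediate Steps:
$A = 9$ ($A = 2 - -7 = 2 + \left(-3 + 10\right) = 2 + 7 = 9$)
$- S{\left(A \right)} = \left(-1\right) 9 = -9$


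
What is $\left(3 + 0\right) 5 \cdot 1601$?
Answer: $24015$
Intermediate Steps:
$\left(3 + 0\right) 5 \cdot 1601 = 3 \cdot 5 \cdot 1601 = 15 \cdot 1601 = 24015$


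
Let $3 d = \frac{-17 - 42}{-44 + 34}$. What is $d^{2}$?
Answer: $\frac{3481}{900} \approx 3.8678$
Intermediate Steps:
$d = \frac{59}{30}$ ($d = \frac{\left(-17 - 42\right) \frac{1}{-44 + 34}}{3} = \frac{\left(-59\right) \frac{1}{-10}}{3} = \frac{\left(-59\right) \left(- \frac{1}{10}\right)}{3} = \frac{1}{3} \cdot \frac{59}{10} = \frac{59}{30} \approx 1.9667$)
$d^{2} = \left(\frac{59}{30}\right)^{2} = \frac{3481}{900}$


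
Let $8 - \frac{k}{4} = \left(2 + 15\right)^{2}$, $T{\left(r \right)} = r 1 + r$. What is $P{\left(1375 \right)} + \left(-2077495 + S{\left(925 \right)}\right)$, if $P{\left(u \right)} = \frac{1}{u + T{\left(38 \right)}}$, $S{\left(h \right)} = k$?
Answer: $- \frac{3016076168}{1451} \approx -2.0786 \cdot 10^{6}$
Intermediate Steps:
$T{\left(r \right)} = 2 r$ ($T{\left(r \right)} = r + r = 2 r$)
$k = -1124$ ($k = 32 - 4 \left(2 + 15\right)^{2} = 32 - 4 \cdot 17^{2} = 32 - 1156 = -1124$)
$S{\left(h \right)} = -1124$
$P{\left(u \right)} = \frac{1}{76 + u}$ ($P{\left(u \right)} = \frac{1}{u + 2 \cdot 38} = \frac{1}{u + 76} = \frac{1}{76 + u}$)
$P{\left(1375 \right)} + \left(-2077495 + S{\left(925 \right)}\right) = \frac{1}{76 + 1375} - 2078619 = \frac{1}{1451} - 2078619 = - \frac{3016076168}{1451}$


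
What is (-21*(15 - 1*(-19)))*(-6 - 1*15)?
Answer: 14994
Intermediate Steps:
(-21*(15 - 1*(-19)))*(-6 - 1*15) = (-21*(15 + 19))*(-6 - 15) = -21*34*(-21) = -714*(-21) = 14994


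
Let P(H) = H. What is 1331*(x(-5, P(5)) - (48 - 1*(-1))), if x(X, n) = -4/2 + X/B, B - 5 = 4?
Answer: -617584/9 ≈ -68621.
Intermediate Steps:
B = 9 (B = 5 + 4 = 9)
x(X, n) = -2 + X/9 (x(X, n) = -4/2 + X/9 = -4*½ + X*(⅑) = -2 + X/9)
1331*(x(-5, P(5)) - (48 - 1*(-1))) = 1331*((-2 + (⅑)*(-5)) - (48 - 1*(-1))) = 1331*((-2 - 5/9) - (48 + 1)) = 1331*(-23/9 - 1*49) = 1331*(-23/9 - 49) = 1331*(-464/9) = -617584/9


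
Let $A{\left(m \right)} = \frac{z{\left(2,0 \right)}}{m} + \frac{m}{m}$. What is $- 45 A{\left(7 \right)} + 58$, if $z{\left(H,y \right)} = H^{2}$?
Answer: $- \frac{89}{7} \approx -12.714$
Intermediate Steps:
$A{\left(m \right)} = 1 + \frac{4}{m}$ ($A{\left(m \right)} = \frac{2^{2}}{m} + \frac{m}{m} = \frac{4}{m} + 1 = 1 + \frac{4}{m}$)
$- 45 A{\left(7 \right)} + 58 = - 45 \frac{4 + 7}{7} + 58 = - 45 \cdot \frac{1}{7} \cdot 11 + 58 = \left(-45\right) \frac{11}{7} + 58 = - \frac{495}{7} + 58 = - \frac{89}{7}$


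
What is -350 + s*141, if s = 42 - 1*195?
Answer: -21923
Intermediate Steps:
s = -153 (s = 42 - 195 = -153)
-350 + s*141 = -350 - 153*141 = -350 - 21573 = -21923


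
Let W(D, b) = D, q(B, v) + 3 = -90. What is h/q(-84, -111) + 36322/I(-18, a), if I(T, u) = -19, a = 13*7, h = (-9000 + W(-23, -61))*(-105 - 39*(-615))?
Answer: 1363512538/589 ≈ 2.3150e+6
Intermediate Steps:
q(B, v) = -93 (q(B, v) = -3 - 90 = -93)
h = -215469240 (h = (-9000 - 23)*(-105 - 39*(-615)) = -9023*(-105 + 23985) = -9023*23880 = -215469240)
a = 91
h/q(-84, -111) + 36322/I(-18, a) = -215469240/(-93) + 36322/(-19) = -215469240*(-1/93) + 36322*(-1/19) = 71823080/31 - 36322/19 = 1363512538/589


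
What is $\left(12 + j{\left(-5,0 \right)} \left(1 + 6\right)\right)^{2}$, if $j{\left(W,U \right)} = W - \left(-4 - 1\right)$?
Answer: $144$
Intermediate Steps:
$j{\left(W,U \right)} = 5 + W$ ($j{\left(W,U \right)} = W - -5 = W + 5 = 5 + W$)
$\left(12 + j{\left(-5,0 \right)} \left(1 + 6\right)\right)^{2} = \left(12 + \left(5 - 5\right) \left(1 + 6\right)\right)^{2} = \left(12 + 0 \cdot 7\right)^{2} = \left(12 + 0\right)^{2} = 12^{2} = 144$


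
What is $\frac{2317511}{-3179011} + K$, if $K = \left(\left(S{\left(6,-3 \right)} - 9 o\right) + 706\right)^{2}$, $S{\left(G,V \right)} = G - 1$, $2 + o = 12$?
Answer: $\frac{1225954663540}{3179011} \approx 3.8564 \cdot 10^{5}$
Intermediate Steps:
$o = 10$ ($o = -2 + 12 = 10$)
$S{\left(G,V \right)} = -1 + G$
$K = 385641$ ($K = \left(\left(\left(-1 + 6\right) - 90\right) + 706\right)^{2} = \left(\left(5 - 90\right) + 706\right)^{2} = \left(-85 + 706\right)^{2} = 621^{2} = 385641$)
$\frac{2317511}{-3179011} + K = \frac{2317511}{-3179011} + 385641 = 2317511 \left(- \frac{1}{3179011}\right) + 385641 = - \frac{2317511}{3179011} + 385641 = \frac{1225954663540}{3179011}$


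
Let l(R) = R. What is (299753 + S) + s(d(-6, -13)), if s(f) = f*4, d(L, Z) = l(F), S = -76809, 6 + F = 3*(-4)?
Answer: 222872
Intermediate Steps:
F = -18 (F = -6 + 3*(-4) = -6 - 12 = -18)
d(L, Z) = -18
s(f) = 4*f
(299753 + S) + s(d(-6, -13)) = (299753 - 76809) + 4*(-18) = 222944 - 72 = 222872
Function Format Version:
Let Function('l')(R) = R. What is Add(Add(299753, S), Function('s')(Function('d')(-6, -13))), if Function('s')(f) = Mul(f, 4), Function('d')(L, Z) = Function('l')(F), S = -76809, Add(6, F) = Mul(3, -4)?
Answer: 222872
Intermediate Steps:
F = -18 (F = Add(-6, Mul(3, -4)) = Add(-6, -12) = -18)
Function('d')(L, Z) = -18
Function('s')(f) = Mul(4, f)
Add(Add(299753, S), Function('s')(Function('d')(-6, -13))) = Add(Add(299753, -76809), Mul(4, -18)) = Add(222944, -72) = 222872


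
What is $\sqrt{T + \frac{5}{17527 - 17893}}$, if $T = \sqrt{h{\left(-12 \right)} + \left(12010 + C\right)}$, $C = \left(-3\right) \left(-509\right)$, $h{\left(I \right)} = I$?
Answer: $\frac{\sqrt{-1830 + 669780 \sqrt{541}}}{366} \approx 10.783$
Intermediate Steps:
$C = 1527$
$T = 5 \sqrt{541}$ ($T = \sqrt{-12 + \left(12010 + 1527\right)} = \sqrt{-12 + 13537} = \sqrt{13525} = 5 \sqrt{541} \approx 116.3$)
$\sqrt{T + \frac{5}{17527 - 17893}} = \sqrt{5 \sqrt{541} + \frac{5}{17527 - 17893}} = \sqrt{5 \sqrt{541} + \frac{5}{-366}} = \sqrt{5 \sqrt{541} + 5 \left(- \frac{1}{366}\right)} = \sqrt{5 \sqrt{541} - \frac{5}{366}} = \sqrt{- \frac{5}{366} + 5 \sqrt{541}}$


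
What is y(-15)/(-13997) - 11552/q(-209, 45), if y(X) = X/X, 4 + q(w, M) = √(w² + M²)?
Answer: -323409533/319761465 - 5776*√45706/22845 ≈ -55.065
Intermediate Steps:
q(w, M) = -4 + √(M² + w²) (q(w, M) = -4 + √(w² + M²) = -4 + √(M² + w²))
y(X) = 1
y(-15)/(-13997) - 11552/q(-209, 45) = 1/(-13997) - 11552/(-4 + √(45² + (-209)²)) = 1*(-1/13997) - 11552/(-4 + √(2025 + 43681)) = -1/13997 - 11552/(-4 + √45706)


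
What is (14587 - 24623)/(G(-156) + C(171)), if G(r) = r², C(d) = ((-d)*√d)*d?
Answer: 27137344/16179880995 + 10868988*√19/1797764555 ≈ 0.028030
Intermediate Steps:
C(d) = -d^(5/2) (C(d) = (-d^(3/2))*d = -d^(5/2))
(14587 - 24623)/(G(-156) + C(171)) = (14587 - 24623)/((-156)² - 171^(5/2)) = -10036/(24336 - 87723*√19)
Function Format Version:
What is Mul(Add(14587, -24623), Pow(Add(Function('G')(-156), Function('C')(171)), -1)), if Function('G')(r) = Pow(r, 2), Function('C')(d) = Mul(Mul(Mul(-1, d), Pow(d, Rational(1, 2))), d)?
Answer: Add(Rational(27137344, 16179880995), Mul(Rational(10868988, 1797764555), Pow(19, Rational(1, 2)))) ≈ 0.028030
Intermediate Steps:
Function('C')(d) = Mul(-1, Pow(d, Rational(5, 2))) (Function('C')(d) = Mul(Mul(-1, Pow(d, Rational(3, 2))), d) = Mul(-1, Pow(d, Rational(5, 2))))
Mul(Add(14587, -24623), Pow(Add(Function('G')(-156), Function('C')(171)), -1)) = Mul(Add(14587, -24623), Pow(Add(Pow(-156, 2), Mul(-1, Pow(171, Rational(5, 2)))), -1)) = Mul(-10036, Pow(Add(24336, Mul(-1, Mul(87723, Pow(19, Rational(1, 2))))), -1)) = Mul(-10036, Pow(Add(24336, Mul(-87723, Pow(19, Rational(1, 2)))), -1))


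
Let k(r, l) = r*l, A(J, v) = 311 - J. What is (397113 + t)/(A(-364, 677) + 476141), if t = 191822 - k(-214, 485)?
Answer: 692725/476816 ≈ 1.4528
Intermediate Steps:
k(r, l) = l*r
t = 295612 (t = 191822 - 485*(-214) = 191822 - 1*(-103790) = 191822 + 103790 = 295612)
(397113 + t)/(A(-364, 677) + 476141) = (397113 + 295612)/((311 - 1*(-364)) + 476141) = 692725/((311 + 364) + 476141) = 692725/(675 + 476141) = 692725/476816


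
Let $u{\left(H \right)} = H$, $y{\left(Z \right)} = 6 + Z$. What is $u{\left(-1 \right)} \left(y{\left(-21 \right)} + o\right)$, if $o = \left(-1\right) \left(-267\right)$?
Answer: $-252$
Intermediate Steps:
$o = 267$
$u{\left(-1 \right)} \left(y{\left(-21 \right)} + o\right) = - (\left(6 - 21\right) + 267) = - (-15 + 267) = \left(-1\right) 252 = -252$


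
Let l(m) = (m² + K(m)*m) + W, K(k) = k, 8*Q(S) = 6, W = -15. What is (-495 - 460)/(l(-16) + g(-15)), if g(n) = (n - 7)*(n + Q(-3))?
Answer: -1910/1621 ≈ -1.1783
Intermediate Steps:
Q(S) = ¾ (Q(S) = (⅛)*6 = ¾)
l(m) = -15 + 2*m² (l(m) = (m² + m*m) - 15 = (m² + m²) - 15 = 2*m² - 15 = -15 + 2*m²)
g(n) = (-7 + n)*(¾ + n) (g(n) = (n - 7)*(n + ¾) = (-7 + n)*(¾ + n))
(-495 - 460)/(l(-16) + g(-15)) = (-495 - 460)/((-15 + 2*(-16)²) + (-21/4 + (-15)² - 25/4*(-15))) = -955/((-15 + 2*256) + (-21/4 + 225 + 375/4)) = -955/((-15 + 512) + 627/2) = -955/(497 + 627/2) = -955/1621/2 = -955*2/1621 = -1910/1621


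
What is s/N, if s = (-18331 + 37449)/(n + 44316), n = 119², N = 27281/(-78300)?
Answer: -1496939400/1595311037 ≈ -0.93834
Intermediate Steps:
N = -27281/78300 (N = 27281*(-1/78300) = -27281/78300 ≈ -0.34842)
n = 14161
s = 19118/58477 (s = (-18331 + 37449)/(14161 + 44316) = 19118/58477 ≈ 0.32693)
s/N = 19118/(58477*(-27281/78300)) = (19118/58477)*(-78300/27281) = -1496939400/1595311037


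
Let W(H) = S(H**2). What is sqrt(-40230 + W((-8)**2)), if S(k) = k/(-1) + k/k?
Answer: 15*I*sqrt(197) ≈ 210.54*I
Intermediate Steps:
S(k) = 1 - k (S(k) = k*(-1) + 1 = -k + 1 = 1 - k)
W(H) = 1 - H**2
sqrt(-40230 + W((-8)**2)) = sqrt(-40230 + (1 - ((-8)**2)**2)) = sqrt(-40230 + (1 - 1*64**2)) = sqrt(-40230 + (1 - 1*4096)) = sqrt(-40230 + (1 - 4096)) = sqrt(-40230 - 4095) = sqrt(-44325) = 15*I*sqrt(197)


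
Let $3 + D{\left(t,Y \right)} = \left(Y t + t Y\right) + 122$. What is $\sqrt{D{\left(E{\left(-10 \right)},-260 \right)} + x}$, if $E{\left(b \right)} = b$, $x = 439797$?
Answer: $14 \sqrt{2271} \approx 667.17$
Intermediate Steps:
$D{\left(t,Y \right)} = 119 + 2 Y t$ ($D{\left(t,Y \right)} = -3 + \left(\left(Y t + t Y\right) + 122\right) = -3 + \left(\left(Y t + Y t\right) + 122\right) = -3 + \left(2 Y t + 122\right) = -3 + \left(122 + 2 Y t\right) = 119 + 2 Y t$)
$\sqrt{D{\left(E{\left(-10 \right)},-260 \right)} + x} = \sqrt{\left(119 + 2 \left(-260\right) \left(-10\right)\right) + 439797} = \sqrt{\left(119 + 5200\right) + 439797} = \sqrt{5319 + 439797} = \sqrt{445116} = 14 \sqrt{2271}$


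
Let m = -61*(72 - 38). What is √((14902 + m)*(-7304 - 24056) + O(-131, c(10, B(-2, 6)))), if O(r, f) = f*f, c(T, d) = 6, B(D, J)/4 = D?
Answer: 2*I*√100571511 ≈ 20057.0*I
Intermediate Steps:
B(D, J) = 4*D
O(r, f) = f²
m = -2074 (m = -61*34 = -2074)
√((14902 + m)*(-7304 - 24056) + O(-131, c(10, B(-2, 6)))) = √((14902 - 2074)*(-7304 - 24056) + 6²) = √(12828*(-31360) + 36) = √(-402286080 + 36) = √(-402286044) = 2*I*√100571511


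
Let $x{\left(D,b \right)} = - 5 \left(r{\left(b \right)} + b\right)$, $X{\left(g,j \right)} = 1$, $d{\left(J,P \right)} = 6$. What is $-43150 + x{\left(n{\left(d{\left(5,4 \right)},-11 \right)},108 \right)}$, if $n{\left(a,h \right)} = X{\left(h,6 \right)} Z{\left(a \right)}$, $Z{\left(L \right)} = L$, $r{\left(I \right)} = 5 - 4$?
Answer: $-43695$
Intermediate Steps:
$r{\left(I \right)} = 1$
$n{\left(a,h \right)} = a$ ($n{\left(a,h \right)} = 1 a = a$)
$x{\left(D,b \right)} = -5 - 5 b$ ($x{\left(D,b \right)} = - 5 \left(1 + b\right) = -5 - 5 b$)
$-43150 + x{\left(n{\left(d{\left(5,4 \right)},-11 \right)},108 \right)} = -43150 - 545 = -43695$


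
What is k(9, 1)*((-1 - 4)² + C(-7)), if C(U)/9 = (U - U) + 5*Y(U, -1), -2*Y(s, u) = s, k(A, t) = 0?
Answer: 0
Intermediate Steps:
Y(s, u) = -s/2
C(U) = -45*U/2 (C(U) = 9*((U - U) + 5*(-U/2)) = 9*(0 - 5*U/2) = 9*(-5*U/2) = -45*U/2)
k(9, 1)*((-1 - 4)² + C(-7)) = 0*((-1 - 4)² - 45/2*(-7)) = 0*((-5)² + 315/2) = 0*(25 + 315/2) = 0*(365/2) = 0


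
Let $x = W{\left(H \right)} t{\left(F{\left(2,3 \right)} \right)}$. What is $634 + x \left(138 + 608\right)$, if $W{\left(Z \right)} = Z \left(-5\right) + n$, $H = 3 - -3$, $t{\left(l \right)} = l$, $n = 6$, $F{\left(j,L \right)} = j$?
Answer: $-35174$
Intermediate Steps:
$H = 6$ ($H = 3 + 3 = 6$)
$W{\left(Z \right)} = 6 - 5 Z$ ($W{\left(Z \right)} = Z \left(-5\right) + 6 = - 5 Z + 6 = 6 - 5 Z$)
$x = -48$ ($x = \left(6 - 30\right) 2 = \left(-24\right) 2 = -48$)
$634 + x \left(138 + 608\right) = 634 - 48 \left(138 + 608\right) = 634 - 35808 = -35174$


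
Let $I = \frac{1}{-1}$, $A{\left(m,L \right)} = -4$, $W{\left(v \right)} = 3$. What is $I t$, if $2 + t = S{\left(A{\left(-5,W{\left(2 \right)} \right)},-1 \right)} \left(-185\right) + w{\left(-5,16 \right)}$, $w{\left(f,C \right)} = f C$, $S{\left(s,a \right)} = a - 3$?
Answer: $-658$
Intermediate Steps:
$S{\left(s,a \right)} = -3 + a$ ($S{\left(s,a \right)} = a - 3 = -3 + a$)
$I = -1$
$w{\left(f,C \right)} = C f$
$t = 658$ ($t = -2 + \left(\left(-3 - 1\right) \left(-185\right) + 16 \left(-5\right)\right) = -2 - -660 = -2 + \left(740 - 80\right) = -2 + 660 = 658$)
$I t = \left(-1\right) 658 = -658$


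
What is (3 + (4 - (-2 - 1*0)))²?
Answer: 81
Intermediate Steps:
(3 + (4 - (-2 - 1*0)))² = (3 + (4 - (-2 + 0)))² = (3 + (4 - 1*(-2)))² = (3 + (4 + 2))² = (3 + 6)² = 9² = 81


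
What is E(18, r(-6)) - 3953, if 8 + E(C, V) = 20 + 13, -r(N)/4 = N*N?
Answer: -3928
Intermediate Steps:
r(N) = -4*N² (r(N) = -4*N*N = -4*N²)
E(C, V) = 25 (E(C, V) = -8 + (20 + 13) = -8 + 33 = 25)
E(18, r(-6)) - 3953 = 25 - 3953 = -3928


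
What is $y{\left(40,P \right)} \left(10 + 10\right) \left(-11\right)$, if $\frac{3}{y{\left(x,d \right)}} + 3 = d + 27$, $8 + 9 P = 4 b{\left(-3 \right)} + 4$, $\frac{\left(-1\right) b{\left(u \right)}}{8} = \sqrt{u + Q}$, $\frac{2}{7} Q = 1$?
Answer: $- \frac{78705}{2777} - \frac{5940 \sqrt{2}}{2777} \approx -31.367$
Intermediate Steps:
$Q = \frac{7}{2}$ ($Q = \frac{7}{2} \cdot 1 = \frac{7}{2} \approx 3.5$)
$b{\left(u \right)} = - 8 \sqrt{\frac{7}{2} + u}$ ($b{\left(u \right)} = - 8 \sqrt{u + \frac{7}{2}} = - 8 \sqrt{\frac{7}{2} + u}$)
$P = - \frac{4}{9} - \frac{16 \sqrt{2}}{9}$ ($P = - \frac{8}{9} + \frac{4 \left(- 4 \sqrt{14 + 4 \left(-3\right)}\right) + 4}{9} = - \frac{8}{9} + \frac{4 \left(- 4 \sqrt{14 - 12}\right) + 4}{9} = - \frac{8}{9} + \frac{4 \left(- 4 \sqrt{2}\right) + 4}{9} = - \frac{8}{9} + \frac{- 16 \sqrt{2} + 4}{9} = - \frac{8}{9} + \frac{4 - 16 \sqrt{2}}{9} = - \frac{8}{9} + \left(\frac{4}{9} - \frac{16 \sqrt{2}}{9}\right) = - \frac{4}{9} - \frac{16 \sqrt{2}}{9} \approx -2.9586$)
$y{\left(x,d \right)} = \frac{3}{24 + d}$ ($y{\left(x,d \right)} = \frac{3}{-3 + \left(d + 27\right)} = \frac{3}{-3 + \left(27 + d\right)} = \frac{3}{24 + d}$)
$y{\left(40,P \right)} \left(10 + 10\right) \left(-11\right) = \frac{3}{24 - \left(\frac{4}{9} + \frac{16 \sqrt{2}}{9}\right)} \left(10 + 10\right) \left(-11\right) = \frac{3}{\frac{212}{9} - \frac{16 \sqrt{2}}{9}} \cdot 20 \left(-11\right) = \frac{3}{\frac{212}{9} - \frac{16 \sqrt{2}}{9}} \left(-220\right) = - \frac{660}{\frac{212}{9} - \frac{16 \sqrt{2}}{9}}$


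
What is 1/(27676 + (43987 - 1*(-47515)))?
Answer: 1/119178 ≈ 8.3908e-6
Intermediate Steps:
1/(27676 + (43987 - 1*(-47515))) = 1/(27676 + (43987 + 47515)) = 1/(27676 + 91502) = 1/119178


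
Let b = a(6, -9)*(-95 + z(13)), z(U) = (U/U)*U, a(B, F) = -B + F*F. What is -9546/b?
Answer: 1591/1025 ≈ 1.5522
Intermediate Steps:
a(B, F) = F² - B (a(B, F) = -B + F² = F² - B)
z(U) = U (z(U) = 1*U = U)
b = -6150 (b = ((-9)² - 1*6)*(-95 + 13) = (81 - 6)*(-82) = 75*(-82) = -6150)
-9546/b = -9546/(-6150) = -9546*(-1/6150) = 1591/1025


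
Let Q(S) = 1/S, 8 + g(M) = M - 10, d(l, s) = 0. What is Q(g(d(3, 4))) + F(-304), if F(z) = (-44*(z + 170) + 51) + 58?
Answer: 108089/18 ≈ 6004.9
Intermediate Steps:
g(M) = -18 + M (g(M) = -8 + (M - 10) = -8 + (-10 + M) = -18 + M)
F(z) = -7371 - 44*z (F(z) = (-44*(170 + z) + 51) + 58 = ((-7480 - 44*z) + 51) + 58 = (-7429 - 44*z) + 58 = -7371 - 44*z)
Q(g(d(3, 4))) + F(-304) = 1/(-18 + 0) + (-7371 - 44*(-304)) = 1/(-18) + (-7371 + 13376) = -1/18 + 6005 = 108089/18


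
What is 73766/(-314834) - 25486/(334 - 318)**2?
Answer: -2010685855/20149376 ≈ -99.789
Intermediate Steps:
73766/(-314834) - 25486/(334 - 318)**2 = 73766*(-1/314834) - 25486/(16**2) = -36883/157417 - 25486/256 = -36883/157417 - 25486*1/256 = -36883/157417 - 12743/128 = -2010685855/20149376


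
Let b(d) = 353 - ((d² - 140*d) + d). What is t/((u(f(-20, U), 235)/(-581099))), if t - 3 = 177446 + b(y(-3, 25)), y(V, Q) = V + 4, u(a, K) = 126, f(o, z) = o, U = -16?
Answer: -7385768290/9 ≈ -8.2064e+8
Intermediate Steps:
y(V, Q) = 4 + V
b(d) = 353 - d² + 139*d (b(d) = 353 - (d² - 139*d) = 353 + (-d² + 139*d) = 353 - d² + 139*d)
t = 177940 (t = 3 + (177446 + (353 - (4 - 3)² + 139*(4 - 3))) = 3 + (177446 + (353 - 1*1² + 139*1)) = 3 + (177446 + (353 - 1*1 + 139)) = 3 + (177446 + (353 - 1 + 139)) = 3 + (177446 + 491) = 3 + 177937 = 177940)
t/((u(f(-20, U), 235)/(-581099))) = 177940/((126/(-581099))) = 177940/((126*(-1/581099))) = 177940/(-126/581099) = 177940*(-581099/126) = -7385768290/9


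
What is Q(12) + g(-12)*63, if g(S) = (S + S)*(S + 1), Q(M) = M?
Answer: 16644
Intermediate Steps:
g(S) = 2*S*(1 + S) (g(S) = (2*S)*(1 + S) = 2*S*(1 + S))
Q(12) + g(-12)*63 = 12 + (2*(-12)*(1 - 12))*63 = 12 + (2*(-12)*(-11))*63 = 12 + 264*63 = 12 + 16632 = 16644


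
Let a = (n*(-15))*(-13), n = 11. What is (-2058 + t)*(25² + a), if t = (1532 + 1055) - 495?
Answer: 94180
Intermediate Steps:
a = 2145 (a = (11*(-15))*(-13) = -165*(-13) = 2145)
t = 2092 (t = 2587 - 495 = 2092)
(-2058 + t)*(25² + a) = (-2058 + 2092)*(25² + 2145) = 34*(625 + 2145) = 34*2770 = 94180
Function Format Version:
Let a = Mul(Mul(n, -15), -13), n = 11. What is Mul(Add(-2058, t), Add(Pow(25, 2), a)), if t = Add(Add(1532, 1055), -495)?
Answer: 94180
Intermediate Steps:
a = 2145 (a = Mul(Mul(11, -15), -13) = Mul(-165, -13) = 2145)
t = 2092 (t = Add(2587, -495) = 2092)
Mul(Add(-2058, t), Add(Pow(25, 2), a)) = Mul(Add(-2058, 2092), Add(Pow(25, 2), 2145)) = Mul(34, Add(625, 2145)) = Mul(34, 2770) = 94180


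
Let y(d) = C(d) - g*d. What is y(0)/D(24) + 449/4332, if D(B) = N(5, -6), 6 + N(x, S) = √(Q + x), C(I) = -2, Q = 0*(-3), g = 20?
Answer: 65903/134292 + 2*√5/31 ≈ 0.63501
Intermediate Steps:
Q = 0
N(x, S) = -6 + √x (N(x, S) = -6 + √(0 + x) = -6 + √x)
D(B) = -6 + √5
y(d) = -2 - 20*d
y(0)/D(24) + 449/4332 = (-2 - 20*0)/(-6 + √5) + 449/4332 = (-2 + 0)/(-6 + √5) + 449*(1/4332) = -2/(-6 + √5) + 449/4332 = 449/4332 - 2/(-6 + √5)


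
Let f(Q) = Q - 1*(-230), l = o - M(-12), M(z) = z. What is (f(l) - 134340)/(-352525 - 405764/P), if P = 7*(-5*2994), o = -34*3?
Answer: 7031409000/18470344493 ≈ 0.38069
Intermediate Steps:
o = -102
P = -104790 (P = 7*(-14970) = -104790)
l = -90 (l = -102 - 1*(-12) = -102 + 12 = -90)
f(Q) = 230 + Q (f(Q) = Q + 230 = 230 + Q)
(f(l) - 134340)/(-352525 - 405764/P) = ((230 - 90) - 134340)/(-352525 - 405764/(-104790)) = (140 - 134340)/(-352525 - 405764*(-1/104790)) = -134200/(-352525 + 202882/52395) = -134200/(-18470344493/52395) = -134200*(-52395/18470344493) = 7031409000/18470344493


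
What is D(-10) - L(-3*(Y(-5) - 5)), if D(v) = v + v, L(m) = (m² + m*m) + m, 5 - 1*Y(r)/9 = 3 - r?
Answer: -18548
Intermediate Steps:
Y(r) = 18 + 9*r (Y(r) = 45 - 9*(3 - r) = 45 + (-27 + 9*r) = 18 + 9*r)
L(m) = m + 2*m² (L(m) = (m² + m²) + m = 2*m² + m = m + 2*m²)
D(v) = 2*v
D(-10) - L(-3*(Y(-5) - 5)) = 2*(-10) - (-3*((18 + 9*(-5)) - 5))*(1 + 2*(-3*((18 + 9*(-5)) - 5))) = -20 - (-3*((18 - 45) - 5))*(1 + 2*(-3*((18 - 45) - 5))) = -20 - (-3*(-27 - 5))*(1 + 2*(-3*(-27 - 5))) = -20 - (-3*(-32))*(1 + 2*(-3*(-32))) = -20 - 96*(1 + 2*96) = -20 - 96*(1 + 192) = -20 - 96*193 = -20 - 1*18528 = -20 - 18528 = -18548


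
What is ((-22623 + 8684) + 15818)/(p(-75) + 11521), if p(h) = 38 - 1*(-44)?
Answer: 1879/11603 ≈ 0.16194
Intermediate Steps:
p(h) = 82 (p(h) = 38 + 44 = 82)
((-22623 + 8684) + 15818)/(p(-75) + 11521) = ((-22623 + 8684) + 15818)/(82 + 11521) = (-13939 + 15818)/11603 = 1879*(1/11603) = 1879/11603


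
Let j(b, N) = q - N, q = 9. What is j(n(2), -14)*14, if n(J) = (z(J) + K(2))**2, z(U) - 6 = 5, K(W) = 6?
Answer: 322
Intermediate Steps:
z(U) = 11 (z(U) = 6 + 5 = 11)
n(J) = 289 (n(J) = (11 + 6)**2 = 17**2 = 289)
j(b, N) = 9 - N
j(n(2), -14)*14 = (9 - 1*(-14))*14 = (9 + 14)*14 = 23*14 = 322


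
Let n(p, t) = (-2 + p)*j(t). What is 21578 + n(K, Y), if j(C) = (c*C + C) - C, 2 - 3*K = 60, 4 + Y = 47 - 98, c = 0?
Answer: 21578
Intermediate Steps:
Y = -55 (Y = -4 + (47 - 98) = -4 - 51 = -55)
K = -58/3 (K = ⅔ - ⅓*60 = ⅔ - 20 = -58/3 ≈ -19.333)
j(C) = 0 (j(C) = (0*C + C) - C = (0 + C) - C = C - C = 0)
n(p, t) = 0 (n(p, t) = (-2 + p)*0 = 0)
21578 + n(K, Y) = 21578 + 0 = 21578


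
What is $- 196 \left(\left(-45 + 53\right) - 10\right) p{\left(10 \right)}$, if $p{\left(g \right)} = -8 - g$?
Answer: $-7056$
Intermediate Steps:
$- 196 \left(\left(-45 + 53\right) - 10\right) p{\left(10 \right)} = - 196 \left(\left(-45 + 53\right) - 10\right) \left(-8 - 10\right) = - 196 \left(8 - 10\right) \left(-8 - 10\right) = \left(-196\right) \left(-2\right) \left(-18\right) = 392 \left(-18\right) = -7056$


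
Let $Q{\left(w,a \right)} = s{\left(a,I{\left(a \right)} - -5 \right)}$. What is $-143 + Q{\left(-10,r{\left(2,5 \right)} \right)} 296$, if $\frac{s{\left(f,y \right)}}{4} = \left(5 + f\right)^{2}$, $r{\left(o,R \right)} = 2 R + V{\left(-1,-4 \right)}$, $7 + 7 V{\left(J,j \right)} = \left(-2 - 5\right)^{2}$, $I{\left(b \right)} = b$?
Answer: $522001$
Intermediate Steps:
$V{\left(J,j \right)} = 6$ ($V{\left(J,j \right)} = -1 + \frac{\left(-2 - 5\right)^{2}}{7} = -1 + \frac{\left(-7\right)^{2}}{7} = -1 + \frac{1}{7} \cdot 49 = -1 + 7 = 6$)
$r{\left(o,R \right)} = 6 + 2 R$ ($r{\left(o,R \right)} = 2 R + 6 = 6 + 2 R$)
$s{\left(f,y \right)} = 4 \left(5 + f\right)^{2}$
$Q{\left(w,a \right)} = 4 \left(5 + a\right)^{2}$
$-143 + Q{\left(-10,r{\left(2,5 \right)} \right)} 296 = -143 + 4 \left(5 + \left(6 + 2 \cdot 5\right)\right)^{2} \cdot 296 = -143 + 4 \left(5 + \left(6 + 10\right)\right)^{2} \cdot 296 = -143 + 4 \left(5 + 16\right)^{2} \cdot 296 = -143 + 4 \cdot 21^{2} \cdot 296 = -143 + 4 \cdot 441 \cdot 296 = -143 + 1764 \cdot 296 = -143 + 522144 = 522001$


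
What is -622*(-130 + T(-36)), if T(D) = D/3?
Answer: 88324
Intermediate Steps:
T(D) = D/3 (T(D) = D*(1/3) = D/3)
-622*(-130 + T(-36)) = -622*(-130 + (1/3)*(-36)) = -622*(-130 - 12) = -622*(-142) = 88324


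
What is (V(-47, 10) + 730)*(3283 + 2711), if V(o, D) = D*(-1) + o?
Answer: 4033962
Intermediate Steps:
V(o, D) = o - D (V(o, D) = -D + o = o - D)
(V(-47, 10) + 730)*(3283 + 2711) = ((-47 - 1*10) + 730)*(3283 + 2711) = ((-47 - 10) + 730)*5994 = (-57 + 730)*5994 = 673*5994 = 4033962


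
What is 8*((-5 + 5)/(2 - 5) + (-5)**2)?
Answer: 200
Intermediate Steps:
8*((-5 + 5)/(2 - 5) + (-5)**2) = 8*(0/(-3) + 25) = 8*(0*(-1/3) + 25) = 8*(0 + 25) = 8*25 = 200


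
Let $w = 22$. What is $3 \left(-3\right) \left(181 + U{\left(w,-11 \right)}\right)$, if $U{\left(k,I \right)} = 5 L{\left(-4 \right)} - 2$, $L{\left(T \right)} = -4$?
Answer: $-1431$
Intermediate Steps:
$U{\left(k,I \right)} = -22$ ($U{\left(k,I \right)} = 5 \left(-4\right) - 2 = -20 - 2 = -22$)
$3 \left(-3\right) \left(181 + U{\left(w,-11 \right)}\right) = 3 \left(-3\right) \left(181 - 22\right) = \left(-9\right) 159 = -1431$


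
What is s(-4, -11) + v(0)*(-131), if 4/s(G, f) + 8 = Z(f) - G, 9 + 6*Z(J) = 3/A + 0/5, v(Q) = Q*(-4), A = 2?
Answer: -16/21 ≈ -0.76190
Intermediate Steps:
v(Q) = -4*Q
Z(J) = -5/4 (Z(J) = -3/2 + (3/2 + 0/5)/6 = -3/2 + (3*(½) + 0*(⅕))/6 = -3/2 + (3/2 + 0)/6 = -3/2 + (⅙)*(3/2) = -3/2 + ¼ = -5/4)
s(G, f) = 4/(-37/4 - G) (s(G, f) = 4/(-8 + (-5/4 - G)) = 4/(-37/4 - G))
s(-4, -11) + v(0)*(-131) = -16/(37 + 4*(-4)) - 4*0*(-131) = -16/(37 - 16) + 0*(-131) = -16/21 + 0 = -16/21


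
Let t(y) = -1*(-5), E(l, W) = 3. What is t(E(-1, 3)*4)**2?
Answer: 25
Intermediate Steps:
t(y) = 5
t(E(-1, 3)*4)**2 = 5**2 = 25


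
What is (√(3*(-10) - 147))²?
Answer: -177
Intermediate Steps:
(√(3*(-10) - 147))² = (√(-30 - 147))² = (√(-177))² = (I*√177)² = -177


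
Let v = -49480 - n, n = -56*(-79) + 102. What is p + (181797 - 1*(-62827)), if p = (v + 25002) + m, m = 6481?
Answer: 222101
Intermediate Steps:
n = 4526 (n = 4424 + 102 = 4526)
v = -54006 (v = -49480 - 1*4526 = -49480 - 4526 = -54006)
p = -22523 (p = (-54006 + 25002) + 6481 = -29004 + 6481 = -22523)
p + (181797 - 1*(-62827)) = -22523 + (181797 - 1*(-62827)) = -22523 + (181797 + 62827) = -22523 + 244624 = 222101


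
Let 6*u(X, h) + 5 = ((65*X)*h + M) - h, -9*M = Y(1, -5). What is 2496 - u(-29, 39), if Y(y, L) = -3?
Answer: 132802/9 ≈ 14756.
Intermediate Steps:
M = 1/3 (M = -1/9*(-3) = 1/3 ≈ 0.33333)
u(X, h) = -7/9 - h/6 + 65*X*h/6 (u(X, h) = -5/6 + (((65*X)*h + 1/3) - h)/6 = -5/6 + ((65*X*h + 1/3) - h)/6 = -5/6 + ((1/3 + 65*X*h) - h)/6 = -5/6 + (1/3 - h + 65*X*h)/6 = -5/6 + (1/18 - h/6 + 65*X*h/6) = -7/9 - h/6 + 65*X*h/6)
2496 - u(-29, 39) = 2496 - (-7/9 - 1/6*39 + (65/6)*(-29)*39) = 2496 - (-7/9 - 13/2 - 24505/2) = 2496 - 1*(-110338/9) = 2496 + 110338/9 = 132802/9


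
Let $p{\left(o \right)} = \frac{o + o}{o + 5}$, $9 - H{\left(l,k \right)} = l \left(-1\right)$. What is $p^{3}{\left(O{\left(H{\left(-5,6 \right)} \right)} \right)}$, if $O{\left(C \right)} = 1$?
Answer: $\frac{1}{27} \approx 0.037037$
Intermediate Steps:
$H{\left(l,k \right)} = 9 + l$ ($H{\left(l,k \right)} = 9 - l \left(-1\right) = 9 - - l = 9 + l$)
$p{\left(o \right)} = \frac{2 o}{5 + o}$
$p^{3}{\left(O{\left(H{\left(-5,6 \right)} \right)} \right)} = \left(2 \cdot 1 \frac{1}{5 + 1}\right)^{3} = \left(2 \cdot 1 \cdot \frac{1}{6}\right)^{3} = \left(\frac{1}{3}\right)^{3} = \frac{1}{27}$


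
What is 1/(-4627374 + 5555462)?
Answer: 1/928088 ≈ 1.0775e-6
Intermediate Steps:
1/(-4627374 + 5555462) = 1/928088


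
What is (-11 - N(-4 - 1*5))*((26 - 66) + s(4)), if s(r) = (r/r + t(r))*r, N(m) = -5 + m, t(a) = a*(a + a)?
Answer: 276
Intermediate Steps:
t(a) = 2*a**2 (t(a) = a*(2*a) = 2*a**2)
s(r) = r*(1 + 2*r**2) (s(r) = (r/r + 2*r**2)*r = (1 + 2*r**2)*r = r*(1 + 2*r**2))
(-11 - N(-4 - 1*5))*((26 - 66) + s(4)) = (-11 - (-5 + (-4 - 1*5)))*((26 - 66) + (4 + 2*4**3)) = (-11 - (-5 + (-4 - 5)))*(-40 + (4 + 2*64)) = (-11 - (-5 - 9))*(-40 + (4 + 128)) = (-11 - 1*(-14))*(-40 + 132) = (-11 + 14)*92 = 3*92 = 276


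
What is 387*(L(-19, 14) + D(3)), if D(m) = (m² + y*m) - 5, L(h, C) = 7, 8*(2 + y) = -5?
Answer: 9675/8 ≈ 1209.4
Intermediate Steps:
y = -21/8 (y = -2 + (⅛)*(-5) = -2 - 5/8 = -21/8 ≈ -2.6250)
D(m) = -5 + m² - 21*m/8 (D(m) = (m² - 21*m/8) - 5 = -5 + m² - 21*m/8)
387*(L(-19, 14) + D(3)) = 387*(7 + (-5 + 3² - 21/8*3)) = 387*(7 + (-5 + 9 - 63/8)) = 387*(7 - 31/8) = 387*(25/8) = 9675/8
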